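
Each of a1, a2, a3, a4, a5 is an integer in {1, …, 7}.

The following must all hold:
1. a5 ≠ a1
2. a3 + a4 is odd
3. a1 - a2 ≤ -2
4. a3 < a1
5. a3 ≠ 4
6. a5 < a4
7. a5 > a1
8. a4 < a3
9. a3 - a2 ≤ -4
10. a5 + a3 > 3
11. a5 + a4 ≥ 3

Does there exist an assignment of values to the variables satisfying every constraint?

Unsatisfiable

Constraints 4, 6, 7, and 8 give a5 < a4, a4 < a3, a3 < a1, a1 < a5. Chaining: a5 < a4 < a3 < a1 < a5, which forces a5 < a5 — impossible.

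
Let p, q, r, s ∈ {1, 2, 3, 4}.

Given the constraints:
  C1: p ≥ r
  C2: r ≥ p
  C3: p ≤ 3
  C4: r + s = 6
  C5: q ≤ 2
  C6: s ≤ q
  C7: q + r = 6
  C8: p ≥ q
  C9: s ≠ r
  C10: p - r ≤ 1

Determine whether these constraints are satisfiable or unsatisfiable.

Unsatisfiable

From constraints 1 and 3: r ≤ p ≤ 3. From constraints 5 and 6: s ≤ q ≤ 2. Hence r + s ≤ 5. But constraint 4 requires r + s = 6, and 6 > 5. Contradiction.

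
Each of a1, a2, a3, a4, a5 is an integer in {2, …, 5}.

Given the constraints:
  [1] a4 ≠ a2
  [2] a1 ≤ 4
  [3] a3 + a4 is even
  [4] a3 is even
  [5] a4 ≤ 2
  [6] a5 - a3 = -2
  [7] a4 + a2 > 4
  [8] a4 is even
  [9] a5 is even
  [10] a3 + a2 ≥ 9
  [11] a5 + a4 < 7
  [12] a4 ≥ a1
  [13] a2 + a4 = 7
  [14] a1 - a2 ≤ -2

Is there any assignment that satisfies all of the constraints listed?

Setting (a1, a2, a3, a4, a5) = (2, 5, 4, 2, 2) satisfies everything: constraint 6: a5 - a3 = -2; constraint 7: a4 + a2 = 7, and the others follow.

Satisfiable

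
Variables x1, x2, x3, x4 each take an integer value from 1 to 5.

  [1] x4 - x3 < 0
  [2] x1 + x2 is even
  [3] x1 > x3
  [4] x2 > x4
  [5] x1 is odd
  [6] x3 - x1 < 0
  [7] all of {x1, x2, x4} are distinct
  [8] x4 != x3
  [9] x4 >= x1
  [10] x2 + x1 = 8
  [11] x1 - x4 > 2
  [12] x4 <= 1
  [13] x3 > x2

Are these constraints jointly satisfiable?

Unsatisfiable

Constraints 3, 4, 9, and 13 give x2 < x3, x3 < x1, x1 ≤ x4, x4 < x2. Chaining: x2 < x3 < x1 ≤ x4 < x2, which forces x2 < x2 — impossible.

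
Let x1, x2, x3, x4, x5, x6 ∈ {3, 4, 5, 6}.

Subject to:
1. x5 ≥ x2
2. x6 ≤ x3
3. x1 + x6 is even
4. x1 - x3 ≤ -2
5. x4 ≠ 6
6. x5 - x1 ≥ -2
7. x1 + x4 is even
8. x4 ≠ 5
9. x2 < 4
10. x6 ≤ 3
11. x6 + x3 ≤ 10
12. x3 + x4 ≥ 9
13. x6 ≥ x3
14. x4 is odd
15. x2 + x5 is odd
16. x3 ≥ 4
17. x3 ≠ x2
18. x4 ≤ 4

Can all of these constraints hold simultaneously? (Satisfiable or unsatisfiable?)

Unsatisfiable

From constraints 10 and 13: x3 ≤ x6 ≤ 3. From constraint 18: x4 ≤ 4. Hence x3 + x4 ≤ 7. But constraint 12 requires x3 + x4 ≥ 9, and 9 > 7. Contradiction.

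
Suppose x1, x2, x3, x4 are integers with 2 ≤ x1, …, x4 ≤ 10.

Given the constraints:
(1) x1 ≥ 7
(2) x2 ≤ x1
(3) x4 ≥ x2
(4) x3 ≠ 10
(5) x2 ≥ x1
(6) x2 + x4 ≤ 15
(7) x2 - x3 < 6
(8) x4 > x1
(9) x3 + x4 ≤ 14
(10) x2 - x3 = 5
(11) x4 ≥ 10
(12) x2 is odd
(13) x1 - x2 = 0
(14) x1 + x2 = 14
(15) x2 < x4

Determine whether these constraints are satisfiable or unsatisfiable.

Unsatisfiable

From constraints 1 and 5: x2 ≥ x1 ≥ 7. From constraint 11: x4 ≥ 10. Hence x2 + x4 ≥ 17. But constraint 6 requires x2 + x4 ≤ 15, and 15 < 17. Contradiction.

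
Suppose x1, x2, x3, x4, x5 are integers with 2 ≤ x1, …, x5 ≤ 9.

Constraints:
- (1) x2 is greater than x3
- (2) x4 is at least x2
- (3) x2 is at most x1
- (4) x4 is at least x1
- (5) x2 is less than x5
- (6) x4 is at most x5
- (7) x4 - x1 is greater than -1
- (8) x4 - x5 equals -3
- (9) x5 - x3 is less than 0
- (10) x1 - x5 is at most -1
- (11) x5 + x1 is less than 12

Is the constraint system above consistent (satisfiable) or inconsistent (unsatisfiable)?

Constraints 1, 3, 4, 6, and 9 give x1 ≤ x4, x4 ≤ x5, x5 < x3, x3 < x2, x2 ≤ x1. Chaining: x1 ≤ x4 ≤ x5 < x3 < x2 ≤ x1, which forces x1 < x1 — impossible.

Unsatisfiable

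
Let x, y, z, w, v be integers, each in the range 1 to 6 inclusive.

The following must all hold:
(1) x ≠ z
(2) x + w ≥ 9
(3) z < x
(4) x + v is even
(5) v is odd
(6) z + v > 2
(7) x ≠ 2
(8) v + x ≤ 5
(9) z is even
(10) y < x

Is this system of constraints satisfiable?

Satisfiable

One satisfying assignment is x = 3, y = 2, z = 2, w = 6, v = 1.
For the less obvious constraints — constraint 2: x + w = 9; constraint 6: z + v = 3; constraint 8: v + x = 4 — and the others hold by inspection.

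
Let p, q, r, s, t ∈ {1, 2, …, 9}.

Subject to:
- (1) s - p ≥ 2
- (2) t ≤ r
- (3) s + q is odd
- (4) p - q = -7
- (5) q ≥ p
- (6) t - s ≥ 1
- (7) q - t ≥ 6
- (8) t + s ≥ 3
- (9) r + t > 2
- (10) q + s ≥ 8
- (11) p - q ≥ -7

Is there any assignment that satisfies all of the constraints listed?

Unsatisfiable

Constraints 1, 6, 7, and 11 give s − p ≥ 2, p − q ≥ -7, q − t ≥ 6, t − s ≥ 1.
Adding all 4 inequalities: the left sides telescope to 0, and the right sides sum to 2 + (-7) + 6 + 1 = 2. So 0 ≥ 2, which is false.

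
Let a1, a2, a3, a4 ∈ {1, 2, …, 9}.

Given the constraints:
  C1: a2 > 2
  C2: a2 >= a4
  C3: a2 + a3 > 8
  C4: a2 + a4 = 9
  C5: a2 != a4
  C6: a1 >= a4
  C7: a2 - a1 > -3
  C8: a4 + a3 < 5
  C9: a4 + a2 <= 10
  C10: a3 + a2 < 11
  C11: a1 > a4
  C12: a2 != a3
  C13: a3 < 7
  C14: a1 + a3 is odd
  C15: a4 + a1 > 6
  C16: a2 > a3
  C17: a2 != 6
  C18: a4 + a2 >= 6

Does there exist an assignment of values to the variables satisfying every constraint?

One satisfying assignment is a1 = 8, a2 = 8, a3 = 1, a4 = 1.
For the less obvious constraints — constraint 3: a2 + a3 = 9; constraint 4: a2 + a4 = 9; constraint 7: a2 - a1 = 0 — and the others hold by inspection.

Satisfiable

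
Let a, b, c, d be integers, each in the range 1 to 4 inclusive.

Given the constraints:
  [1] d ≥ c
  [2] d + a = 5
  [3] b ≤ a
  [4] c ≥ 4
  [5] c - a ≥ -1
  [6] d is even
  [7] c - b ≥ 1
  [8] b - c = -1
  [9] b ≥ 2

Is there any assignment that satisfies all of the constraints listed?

Unsatisfiable

From constraints 1 and 4: d ≥ c ≥ 4. From constraints 3 and 9: a ≥ b ≥ 2. Hence d + a ≥ 6. But constraint 2 requires d + a = 5, and 5 < 6. Contradiction.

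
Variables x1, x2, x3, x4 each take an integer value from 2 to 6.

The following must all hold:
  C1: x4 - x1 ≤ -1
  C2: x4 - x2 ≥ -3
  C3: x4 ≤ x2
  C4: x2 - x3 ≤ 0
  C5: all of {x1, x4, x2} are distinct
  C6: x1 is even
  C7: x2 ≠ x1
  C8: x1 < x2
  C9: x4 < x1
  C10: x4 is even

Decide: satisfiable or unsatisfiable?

One satisfying assignment is x1 = 4, x2 = 5, x3 = 6, x4 = 2.
For the less obvious constraints — constraint 1: x4 - x1 = -2; constraint 2: x4 - x2 = -3 — and the others hold by inspection.

Satisfiable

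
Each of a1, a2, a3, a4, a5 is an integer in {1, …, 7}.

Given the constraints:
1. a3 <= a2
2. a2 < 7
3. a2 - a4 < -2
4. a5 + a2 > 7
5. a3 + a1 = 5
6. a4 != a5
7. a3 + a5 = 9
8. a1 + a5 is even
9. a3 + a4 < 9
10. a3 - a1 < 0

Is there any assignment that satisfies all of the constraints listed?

Satisfiable

Try a1 = 3, a2 = 2, a3 = 2, a4 = 6, a5 = 7.
Check constraint 3: a2 - a4 = -4; constraint 4: a5 + a2 = 9; constraint 5: a3 + a1 = 5. The remaining constraints are straightforward to verify.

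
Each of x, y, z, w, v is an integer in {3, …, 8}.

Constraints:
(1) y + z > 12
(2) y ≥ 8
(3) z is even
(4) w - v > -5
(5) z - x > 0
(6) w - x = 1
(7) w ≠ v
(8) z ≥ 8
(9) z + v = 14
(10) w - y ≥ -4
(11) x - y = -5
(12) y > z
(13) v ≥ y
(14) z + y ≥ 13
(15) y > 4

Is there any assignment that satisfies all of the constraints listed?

Unsatisfiable

From constraint 8: z ≥ 8. From constraints 2 and 13: v ≥ y ≥ 8. Hence z + v ≥ 16. But constraint 9 requires z + v = 14, and 14 < 16. Contradiction.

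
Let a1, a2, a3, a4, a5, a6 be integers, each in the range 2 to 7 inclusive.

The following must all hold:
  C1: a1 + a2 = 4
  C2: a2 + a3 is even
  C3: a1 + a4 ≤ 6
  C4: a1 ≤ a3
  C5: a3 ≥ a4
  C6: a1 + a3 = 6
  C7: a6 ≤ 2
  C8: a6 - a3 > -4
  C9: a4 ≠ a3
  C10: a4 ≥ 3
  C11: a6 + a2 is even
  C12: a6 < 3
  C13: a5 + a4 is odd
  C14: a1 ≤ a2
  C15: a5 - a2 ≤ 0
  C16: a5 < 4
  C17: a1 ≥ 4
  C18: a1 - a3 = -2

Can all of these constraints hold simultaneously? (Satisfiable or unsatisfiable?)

From constraint 17: a1 ≥ 4. From constraints 5 and 10: a3 ≥ a4 ≥ 3. Hence a1 + a3 ≥ 7. But constraint 6 requires a1 + a3 = 6, and 6 < 7. Contradiction.

Unsatisfiable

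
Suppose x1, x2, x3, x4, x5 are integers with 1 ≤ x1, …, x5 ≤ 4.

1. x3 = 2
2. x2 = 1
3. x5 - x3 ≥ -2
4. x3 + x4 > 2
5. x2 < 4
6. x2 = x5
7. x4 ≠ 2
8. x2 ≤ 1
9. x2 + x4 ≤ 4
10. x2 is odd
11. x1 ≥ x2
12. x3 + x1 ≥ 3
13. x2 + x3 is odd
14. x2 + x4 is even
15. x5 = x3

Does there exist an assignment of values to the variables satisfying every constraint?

Unsatisfiable

Constraint 2 fixes x2 = 1 and constraint 1 fixes x3 = 2. Constraints 6 and 15 give x2 = x5 = x3, so x2 = x3. But 1 ≠ 2 — contradiction.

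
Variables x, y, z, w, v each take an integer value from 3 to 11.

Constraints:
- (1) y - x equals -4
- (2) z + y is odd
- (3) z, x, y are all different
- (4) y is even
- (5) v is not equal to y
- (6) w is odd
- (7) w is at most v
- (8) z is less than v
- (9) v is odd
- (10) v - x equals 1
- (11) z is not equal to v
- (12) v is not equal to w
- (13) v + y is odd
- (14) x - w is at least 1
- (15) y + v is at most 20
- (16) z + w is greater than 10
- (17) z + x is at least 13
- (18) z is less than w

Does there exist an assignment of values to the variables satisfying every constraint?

Setting (x, y, z, w, v) = (10, 6, 5, 7, 11) satisfies everything: constraint 1: y - x = -4; constraint 10: v - x = 1; constraint 14: x - w = 3, and the others follow.

Satisfiable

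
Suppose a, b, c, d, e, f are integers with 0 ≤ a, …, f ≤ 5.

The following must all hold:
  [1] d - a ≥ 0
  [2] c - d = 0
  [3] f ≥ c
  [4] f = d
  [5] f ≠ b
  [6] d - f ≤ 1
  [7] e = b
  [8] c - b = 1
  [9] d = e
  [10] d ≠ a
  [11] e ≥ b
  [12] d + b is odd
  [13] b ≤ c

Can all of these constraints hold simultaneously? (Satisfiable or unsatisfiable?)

Unsatisfiable

From constraints 4, 7, and 9, f = d = e = b, so f = b. But constraint 5 says f ≠ b. Contradiction.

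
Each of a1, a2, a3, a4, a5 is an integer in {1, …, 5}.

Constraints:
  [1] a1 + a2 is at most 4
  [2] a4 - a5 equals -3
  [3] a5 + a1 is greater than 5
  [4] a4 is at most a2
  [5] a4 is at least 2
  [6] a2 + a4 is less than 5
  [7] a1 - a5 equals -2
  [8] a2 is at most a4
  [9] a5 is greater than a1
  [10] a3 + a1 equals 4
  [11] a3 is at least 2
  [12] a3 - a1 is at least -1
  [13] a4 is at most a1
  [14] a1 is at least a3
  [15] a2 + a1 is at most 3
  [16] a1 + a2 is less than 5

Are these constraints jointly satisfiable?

From constraints 4 and 5: a2 ≥ a4 ≥ 2. From constraints 11 and 14: a1 ≥ a3 ≥ 2. Hence a2 + a1 ≥ 4. But constraint 15 requires a2 + a1 ≤ 3, and 3 < 4. Contradiction.

Unsatisfiable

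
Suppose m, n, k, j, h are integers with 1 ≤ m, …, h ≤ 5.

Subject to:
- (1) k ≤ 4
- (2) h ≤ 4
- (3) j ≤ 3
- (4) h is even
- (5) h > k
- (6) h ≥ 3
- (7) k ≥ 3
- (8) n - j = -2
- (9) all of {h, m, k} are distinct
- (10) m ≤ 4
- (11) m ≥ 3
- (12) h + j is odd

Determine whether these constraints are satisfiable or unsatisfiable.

Unsatisfiable

Constraints 1, 2, 6, 7, 10, and 11 confine each of h, m, k to the 2 values {3, 4}.
Constraint 9 requires all 3 of them to be distinct, but only 2 values are available — impossible by the pigeonhole principle.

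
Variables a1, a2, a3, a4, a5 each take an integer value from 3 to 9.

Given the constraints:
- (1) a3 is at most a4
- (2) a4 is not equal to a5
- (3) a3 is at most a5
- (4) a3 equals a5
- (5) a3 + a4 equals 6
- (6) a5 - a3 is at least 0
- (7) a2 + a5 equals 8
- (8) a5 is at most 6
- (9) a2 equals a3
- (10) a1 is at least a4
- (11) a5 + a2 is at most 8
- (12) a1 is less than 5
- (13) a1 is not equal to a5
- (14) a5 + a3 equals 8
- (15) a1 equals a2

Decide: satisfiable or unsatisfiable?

Unsatisfiable

From constraints 4, 9, and 15, a1 = a2 = a3 = a5, so a1 = a5. But constraint 13 says a1 ≠ a5. Contradiction.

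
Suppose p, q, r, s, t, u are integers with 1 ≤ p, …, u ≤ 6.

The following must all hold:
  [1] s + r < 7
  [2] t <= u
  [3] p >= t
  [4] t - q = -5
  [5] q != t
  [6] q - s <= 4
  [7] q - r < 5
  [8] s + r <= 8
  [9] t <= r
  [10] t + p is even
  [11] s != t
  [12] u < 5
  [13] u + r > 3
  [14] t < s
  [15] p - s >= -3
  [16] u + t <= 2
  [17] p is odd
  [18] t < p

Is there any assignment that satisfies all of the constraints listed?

Satisfiable

Take p = 3, q = 6, r = 3, s = 3, t = 1, u = 1. Then constraint 1: s + r = 6; constraint 4: t - q = -5, and every other listed constraint is also met.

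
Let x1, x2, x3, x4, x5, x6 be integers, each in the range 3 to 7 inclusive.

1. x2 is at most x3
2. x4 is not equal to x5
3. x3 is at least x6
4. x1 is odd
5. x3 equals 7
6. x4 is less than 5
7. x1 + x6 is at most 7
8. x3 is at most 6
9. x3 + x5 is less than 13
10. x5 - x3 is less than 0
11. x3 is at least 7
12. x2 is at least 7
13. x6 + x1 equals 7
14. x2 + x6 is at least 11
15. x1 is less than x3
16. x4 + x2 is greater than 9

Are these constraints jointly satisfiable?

Unsatisfiable

From constraints 1 and 12: x3 ≥ x2 and x2 ≥ 7, so x3 ≥ 7. From constraint 8: x3 ≤ 6. But 6 < 7, so no value of x3 works.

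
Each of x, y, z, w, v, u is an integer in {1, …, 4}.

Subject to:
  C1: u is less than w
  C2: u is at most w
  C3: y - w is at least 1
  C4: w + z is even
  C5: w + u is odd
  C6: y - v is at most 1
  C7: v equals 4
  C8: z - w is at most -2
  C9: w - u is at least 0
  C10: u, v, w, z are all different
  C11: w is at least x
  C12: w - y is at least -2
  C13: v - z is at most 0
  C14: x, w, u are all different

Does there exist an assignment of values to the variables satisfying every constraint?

Unsatisfiable

Constraints 3, 6, 8, and 13 give y − w ≥ 1, w − z ≥ 2, z − v ≥ 0, v − y ≥ -1.
Adding all 4 inequalities: the left sides telescope to 0, and the right sides sum to 1 + 2 + 0 + (-1) = 2. So 0 ≥ 2, which is false.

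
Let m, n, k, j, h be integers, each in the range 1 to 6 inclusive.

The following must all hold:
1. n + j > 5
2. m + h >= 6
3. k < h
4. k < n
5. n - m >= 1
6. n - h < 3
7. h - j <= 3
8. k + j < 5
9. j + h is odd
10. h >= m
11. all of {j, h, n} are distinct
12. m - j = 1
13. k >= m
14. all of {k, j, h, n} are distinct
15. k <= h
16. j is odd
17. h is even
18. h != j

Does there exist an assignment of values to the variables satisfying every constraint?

Setting (m, n, k, j, h) = (2, 6, 3, 1, 4) satisfies everything: constraint 1: n + j = 7; constraint 2: m + h = 6; constraint 5: n - m = 4, and the others follow.

Satisfiable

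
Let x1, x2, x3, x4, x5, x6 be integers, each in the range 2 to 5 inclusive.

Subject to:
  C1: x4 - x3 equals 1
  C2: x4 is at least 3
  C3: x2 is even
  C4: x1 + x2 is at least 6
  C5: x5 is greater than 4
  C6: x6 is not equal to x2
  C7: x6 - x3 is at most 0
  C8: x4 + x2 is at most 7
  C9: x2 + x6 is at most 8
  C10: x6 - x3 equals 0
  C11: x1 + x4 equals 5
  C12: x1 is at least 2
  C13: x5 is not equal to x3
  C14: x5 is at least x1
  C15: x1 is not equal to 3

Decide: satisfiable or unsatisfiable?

Setting (x1, x2, x3, x4, x5, x6) = (2, 4, 2, 3, 5, 2) satisfies everything: constraint 1: x4 - x3 = 1; constraint 4: x1 + x2 = 6; constraint 7: x6 - x3 = 0, and the others follow.

Satisfiable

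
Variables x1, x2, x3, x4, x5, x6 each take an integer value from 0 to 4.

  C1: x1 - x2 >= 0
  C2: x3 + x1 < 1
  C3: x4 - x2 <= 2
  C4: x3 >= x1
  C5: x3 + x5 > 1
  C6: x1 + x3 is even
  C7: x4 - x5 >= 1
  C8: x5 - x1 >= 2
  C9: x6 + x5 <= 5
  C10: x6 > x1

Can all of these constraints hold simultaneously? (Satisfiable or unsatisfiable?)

Constraints 1, 3, 7, and 8 give x5 − x1 ≥ 2, x1 − x2 ≥ 0, x2 − x4 ≥ -2, x4 − x5 ≥ 1.
Adding all 4 inequalities: the left sides telescope to 0, and the right sides sum to 2 + 0 + (-2) + 1 = 1. So 0 ≥ 1, which is false.

Unsatisfiable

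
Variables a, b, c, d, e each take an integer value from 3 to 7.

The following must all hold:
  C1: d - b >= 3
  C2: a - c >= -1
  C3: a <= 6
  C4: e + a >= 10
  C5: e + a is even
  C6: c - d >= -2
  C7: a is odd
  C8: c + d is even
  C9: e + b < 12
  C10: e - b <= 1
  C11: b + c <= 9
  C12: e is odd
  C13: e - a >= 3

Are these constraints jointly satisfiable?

Constraints 1, 2, 6, 10, and 13 give e − a ≥ 3, a − c ≥ -1, c − d ≥ -2, d − b ≥ 3, b − e ≥ -1.
Adding all 5 inequalities: the left sides telescope to 0, and the right sides sum to 3 + (-1) + (-2) + 3 + (-1) = 2. So 0 ≥ 2, which is false.

Unsatisfiable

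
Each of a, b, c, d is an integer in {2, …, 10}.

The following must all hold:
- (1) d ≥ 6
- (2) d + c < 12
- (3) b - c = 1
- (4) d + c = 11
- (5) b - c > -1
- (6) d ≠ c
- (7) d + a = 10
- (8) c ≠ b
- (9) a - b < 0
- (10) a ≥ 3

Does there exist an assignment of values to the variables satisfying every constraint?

Setting (a, b, c, d) = (4, 6, 5, 6) satisfies everything: constraint 2: d + c = 11; constraint 3: b - c = 1; constraint 4: d + c = 11, and the others follow.

Satisfiable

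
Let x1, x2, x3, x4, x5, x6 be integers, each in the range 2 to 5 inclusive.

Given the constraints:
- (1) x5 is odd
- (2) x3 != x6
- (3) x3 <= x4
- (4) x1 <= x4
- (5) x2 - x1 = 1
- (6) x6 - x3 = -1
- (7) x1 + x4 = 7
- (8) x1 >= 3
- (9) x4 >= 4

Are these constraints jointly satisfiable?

One satisfying assignment is x1 = 3, x2 = 4, x3 = 4, x4 = 4, x5 = 3, x6 = 3.
For the less obvious constraints — constraint 5: x2 - x1 = 1; constraint 6: x6 - x3 = -1 — and the others hold by inspection.

Satisfiable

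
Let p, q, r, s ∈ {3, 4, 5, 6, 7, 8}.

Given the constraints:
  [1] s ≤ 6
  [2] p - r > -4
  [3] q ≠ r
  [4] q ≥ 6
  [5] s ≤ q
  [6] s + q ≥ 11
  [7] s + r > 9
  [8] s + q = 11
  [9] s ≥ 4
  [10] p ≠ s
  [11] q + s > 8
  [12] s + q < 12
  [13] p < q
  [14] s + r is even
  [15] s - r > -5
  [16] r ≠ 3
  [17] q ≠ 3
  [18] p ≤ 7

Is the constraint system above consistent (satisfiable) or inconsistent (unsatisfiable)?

One satisfying assignment is p = 4, q = 6, r = 7, s = 5.
For the less obvious constraints — constraint 2: p - r = -3; constraint 6: s + q = 11 — and the others hold by inspection.

Satisfiable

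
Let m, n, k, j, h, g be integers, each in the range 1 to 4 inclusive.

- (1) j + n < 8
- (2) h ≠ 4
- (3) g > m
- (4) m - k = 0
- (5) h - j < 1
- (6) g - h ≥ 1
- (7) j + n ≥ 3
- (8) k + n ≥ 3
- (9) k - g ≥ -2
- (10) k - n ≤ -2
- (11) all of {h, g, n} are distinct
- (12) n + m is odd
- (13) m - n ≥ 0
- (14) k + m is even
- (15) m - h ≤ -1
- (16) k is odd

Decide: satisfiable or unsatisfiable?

Unsatisfiable

Constraints 6, 9, 10, 13, and 15 give h − m ≥ 1, m − n ≥ 0, n − k ≥ 2, k − g ≥ -2, g − h ≥ 1.
Adding all 5 inequalities: the left sides telescope to 0, and the right sides sum to 1 + 0 + 2 + (-2) + 1 = 2. So 0 ≥ 2, which is false.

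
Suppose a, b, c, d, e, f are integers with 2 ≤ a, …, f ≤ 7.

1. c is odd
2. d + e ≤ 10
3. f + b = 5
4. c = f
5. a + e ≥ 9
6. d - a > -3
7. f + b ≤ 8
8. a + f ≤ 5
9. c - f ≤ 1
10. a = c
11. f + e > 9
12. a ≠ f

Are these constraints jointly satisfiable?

Unsatisfiable

From constraints 4 and 10, a = c = f, so a = f. But constraint 12 says a ≠ f. Contradiction.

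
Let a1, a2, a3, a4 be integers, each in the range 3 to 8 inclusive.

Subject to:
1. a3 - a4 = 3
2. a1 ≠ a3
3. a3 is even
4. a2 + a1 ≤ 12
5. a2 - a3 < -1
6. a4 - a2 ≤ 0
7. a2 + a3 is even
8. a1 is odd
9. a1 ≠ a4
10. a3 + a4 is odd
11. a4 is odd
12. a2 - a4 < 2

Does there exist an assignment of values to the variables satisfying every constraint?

Satisfiable

The assignment a1 = 3, a2 = 6, a3 = 8, a4 = 5 works:
  constraint 1 holds since a3 - a4 = 3.
  constraint 4 holds since a2 + a1 = 9.
  constraint 5 holds since a2 - a3 = -2.
The rest check out directly.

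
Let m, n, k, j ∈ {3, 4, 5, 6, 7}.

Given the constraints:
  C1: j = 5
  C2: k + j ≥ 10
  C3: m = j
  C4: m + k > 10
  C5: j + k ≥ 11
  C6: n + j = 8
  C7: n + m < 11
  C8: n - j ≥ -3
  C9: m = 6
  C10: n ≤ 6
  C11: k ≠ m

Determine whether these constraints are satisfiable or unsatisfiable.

Unsatisfiable

Constraint 9 fixes m = 6 and constraint 1 fixes j = 5, but constraint 3 requires m = j. Since 6 ≠ 5, contradiction.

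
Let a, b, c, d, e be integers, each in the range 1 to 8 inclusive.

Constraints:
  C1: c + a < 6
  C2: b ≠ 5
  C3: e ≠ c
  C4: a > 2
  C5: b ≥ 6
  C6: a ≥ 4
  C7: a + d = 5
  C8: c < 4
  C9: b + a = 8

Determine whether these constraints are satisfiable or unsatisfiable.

From constraint 5: b ≥ 6. From constraint 6: a ≥ 4. Hence b + a ≥ 10. But constraint 9 requires b + a = 8, and 8 < 10. Contradiction.

Unsatisfiable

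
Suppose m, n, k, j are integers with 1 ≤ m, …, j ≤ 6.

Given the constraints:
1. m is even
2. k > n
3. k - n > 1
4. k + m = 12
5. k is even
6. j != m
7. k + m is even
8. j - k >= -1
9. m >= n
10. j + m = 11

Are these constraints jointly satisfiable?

One satisfying assignment is m = 6, n = 4, k = 6, j = 5.
For the less obvious constraints — constraint 3: k - n = 2; constraint 4: k + m = 12 — and the others hold by inspection.

Satisfiable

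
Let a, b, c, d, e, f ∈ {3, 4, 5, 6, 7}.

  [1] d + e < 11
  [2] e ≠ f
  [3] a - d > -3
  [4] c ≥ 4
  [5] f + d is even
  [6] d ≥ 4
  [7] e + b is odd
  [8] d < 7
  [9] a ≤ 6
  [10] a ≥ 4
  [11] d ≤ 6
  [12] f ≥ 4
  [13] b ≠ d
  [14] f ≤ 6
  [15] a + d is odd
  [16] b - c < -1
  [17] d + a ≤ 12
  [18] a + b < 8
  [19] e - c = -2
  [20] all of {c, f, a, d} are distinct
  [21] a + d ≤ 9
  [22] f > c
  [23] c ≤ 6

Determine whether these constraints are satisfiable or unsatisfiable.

Unsatisfiable

Constraints 4, 6, 9, 10, 11, 12, 14, and 23 confine each of c, f, a, d to the 3 values {4, …, 6}.
Constraint 20 requires all 4 of them to be distinct, but only 3 values are available — impossible by the pigeonhole principle.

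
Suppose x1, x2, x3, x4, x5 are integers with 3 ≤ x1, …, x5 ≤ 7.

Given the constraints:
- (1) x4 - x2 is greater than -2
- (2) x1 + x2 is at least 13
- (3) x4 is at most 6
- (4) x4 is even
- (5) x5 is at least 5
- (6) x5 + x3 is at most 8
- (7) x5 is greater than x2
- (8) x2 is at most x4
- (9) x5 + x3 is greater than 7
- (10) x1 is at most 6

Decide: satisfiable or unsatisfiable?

From constraint 10: x1 ≤ 6. From constraints 3 and 8: x2 ≤ x4 ≤ 6. Hence x1 + x2 ≤ 12. But constraint 2 requires x1 + x2 ≥ 13, and 13 > 12. Contradiction.

Unsatisfiable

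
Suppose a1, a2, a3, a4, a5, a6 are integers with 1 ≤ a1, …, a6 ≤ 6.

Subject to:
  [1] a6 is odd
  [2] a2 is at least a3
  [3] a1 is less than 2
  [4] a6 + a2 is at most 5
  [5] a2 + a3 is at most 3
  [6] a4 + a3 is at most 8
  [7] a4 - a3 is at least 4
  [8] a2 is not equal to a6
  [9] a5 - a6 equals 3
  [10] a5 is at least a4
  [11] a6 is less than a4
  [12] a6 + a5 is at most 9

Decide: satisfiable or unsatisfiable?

Satisfiable

The assignment a1 = 1, a2 = 1, a3 = 1, a4 = 5, a5 = 6, a6 = 3 works:
  constraint 4 holds since a6 + a2 = 4.
  constraint 5 holds since a2 + a3 = 2.
The rest check out directly.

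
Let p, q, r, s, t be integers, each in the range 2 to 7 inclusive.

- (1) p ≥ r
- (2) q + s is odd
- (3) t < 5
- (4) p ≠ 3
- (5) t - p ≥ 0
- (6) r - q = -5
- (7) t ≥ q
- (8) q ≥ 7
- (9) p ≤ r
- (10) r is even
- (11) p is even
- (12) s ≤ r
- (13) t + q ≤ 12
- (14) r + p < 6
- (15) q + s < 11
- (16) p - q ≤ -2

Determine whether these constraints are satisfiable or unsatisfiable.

Unsatisfiable

From constraints 7 and 8: t ≥ q and q ≥ 7, so t ≥ 7. From constraint 3: t ≤ 4. But 4 < 7, so no value of t works.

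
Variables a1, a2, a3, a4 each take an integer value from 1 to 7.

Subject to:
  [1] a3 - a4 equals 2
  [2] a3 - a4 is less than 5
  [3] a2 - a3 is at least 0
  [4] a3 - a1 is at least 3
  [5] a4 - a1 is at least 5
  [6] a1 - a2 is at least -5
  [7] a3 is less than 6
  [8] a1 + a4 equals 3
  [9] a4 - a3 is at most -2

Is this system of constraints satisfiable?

Unsatisfiable

Constraints 3, 5, 6, and 9 give a4 − a1 ≥ 5, a1 − a2 ≥ -5, a2 − a3 ≥ 0, a3 − a4 ≥ 2.
Adding all 4 inequalities: the left sides telescope to 0, and the right sides sum to 5 + (-5) + 0 + 2 = 2. So 0 ≥ 2, which is false.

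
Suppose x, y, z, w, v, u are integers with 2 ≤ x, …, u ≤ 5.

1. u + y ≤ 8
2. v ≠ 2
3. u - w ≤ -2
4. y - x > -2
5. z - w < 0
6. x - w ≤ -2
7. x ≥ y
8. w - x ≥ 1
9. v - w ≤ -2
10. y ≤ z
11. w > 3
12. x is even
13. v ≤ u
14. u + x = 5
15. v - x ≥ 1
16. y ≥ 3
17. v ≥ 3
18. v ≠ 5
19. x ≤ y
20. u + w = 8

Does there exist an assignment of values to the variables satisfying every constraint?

From constraints 13 and 17: u ≥ v ≥ 3. From constraints 7 and 16: x ≥ y ≥ 3. Hence u + x ≥ 6. But constraint 14 requires u + x = 5, and 5 < 6. Contradiction.

Unsatisfiable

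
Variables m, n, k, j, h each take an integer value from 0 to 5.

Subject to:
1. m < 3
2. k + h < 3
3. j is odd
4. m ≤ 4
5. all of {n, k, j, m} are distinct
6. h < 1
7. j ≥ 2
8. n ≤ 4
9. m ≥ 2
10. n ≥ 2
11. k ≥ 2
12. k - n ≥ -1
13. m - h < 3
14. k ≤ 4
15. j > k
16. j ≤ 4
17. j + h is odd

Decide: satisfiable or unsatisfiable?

Constraints 4, 7, 8, 9, 10, 11, 14, and 16 confine each of n, k, j, m to the 3 values {2, …, 4}.
Constraint 5 requires all 4 of them to be distinct, but only 3 values are available — impossible by the pigeonhole principle.

Unsatisfiable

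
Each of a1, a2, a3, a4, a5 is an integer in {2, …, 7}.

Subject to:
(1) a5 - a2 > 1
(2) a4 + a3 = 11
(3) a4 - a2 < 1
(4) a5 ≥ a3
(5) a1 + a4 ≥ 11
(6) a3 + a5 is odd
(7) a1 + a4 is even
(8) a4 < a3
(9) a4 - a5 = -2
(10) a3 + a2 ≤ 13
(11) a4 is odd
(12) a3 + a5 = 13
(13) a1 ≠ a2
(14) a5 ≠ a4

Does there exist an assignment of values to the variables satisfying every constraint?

Satisfiable

Try a1 = 7, a2 = 5, a3 = 6, a4 = 5, a5 = 7.
Check constraint 1: a5 - a2 = 2; constraint 2: a4 + a3 = 11; constraint 3: a4 - a2 = 0. The remaining constraints are straightforward to verify.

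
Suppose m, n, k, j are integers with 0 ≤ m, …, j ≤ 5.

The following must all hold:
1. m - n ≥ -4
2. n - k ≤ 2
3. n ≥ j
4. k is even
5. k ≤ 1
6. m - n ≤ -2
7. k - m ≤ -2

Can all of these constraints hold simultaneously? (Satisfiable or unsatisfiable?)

Constraints 2, 6, and 7 give k − n ≥ -2, n − m ≥ 2, m − k ≥ 2.
Adding all 3 inequalities: the left sides telescope to 0, and the right sides sum to (-2) + 2 + 2 = 2. So 0 ≥ 2, which is false.

Unsatisfiable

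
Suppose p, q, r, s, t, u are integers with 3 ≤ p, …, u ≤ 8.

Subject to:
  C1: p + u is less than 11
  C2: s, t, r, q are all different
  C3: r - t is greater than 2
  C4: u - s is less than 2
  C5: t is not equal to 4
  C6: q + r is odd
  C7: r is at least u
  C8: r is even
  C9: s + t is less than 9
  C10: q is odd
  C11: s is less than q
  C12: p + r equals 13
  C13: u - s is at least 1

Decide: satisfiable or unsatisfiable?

Satisfiable

One satisfying assignment is p = 5, q = 7, r = 8, s = 3, t = 5, u = 4.
For the less obvious constraints — constraint 1: p + u = 9; constraint 3: r - t = 3; constraint 4: u - s = 1 — and the others hold by inspection.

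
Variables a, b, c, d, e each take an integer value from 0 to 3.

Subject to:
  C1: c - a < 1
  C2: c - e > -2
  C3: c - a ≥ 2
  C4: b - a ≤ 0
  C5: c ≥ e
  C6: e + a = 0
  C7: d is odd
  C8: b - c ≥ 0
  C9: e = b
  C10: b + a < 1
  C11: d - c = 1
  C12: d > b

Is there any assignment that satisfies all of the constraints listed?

Constraints 3, 4, and 8 give c − a ≥ 2, a − b ≥ 0, b − c ≥ 0.
Adding all 3 inequalities: the left sides telescope to 0, and the right sides sum to 2 + 0 + 0 = 2. So 0 ≥ 2, which is false.

Unsatisfiable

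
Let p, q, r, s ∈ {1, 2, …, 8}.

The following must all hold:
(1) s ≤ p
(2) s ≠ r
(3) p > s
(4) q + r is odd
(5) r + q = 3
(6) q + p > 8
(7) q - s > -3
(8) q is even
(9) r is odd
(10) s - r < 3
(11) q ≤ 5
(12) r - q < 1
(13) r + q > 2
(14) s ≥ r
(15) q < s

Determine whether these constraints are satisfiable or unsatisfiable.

Setting (p, q, r, s) = (7, 2, 1, 3) satisfies everything: constraint 5: r + q = 3; constraint 6: q + p = 9, and the others follow.

Satisfiable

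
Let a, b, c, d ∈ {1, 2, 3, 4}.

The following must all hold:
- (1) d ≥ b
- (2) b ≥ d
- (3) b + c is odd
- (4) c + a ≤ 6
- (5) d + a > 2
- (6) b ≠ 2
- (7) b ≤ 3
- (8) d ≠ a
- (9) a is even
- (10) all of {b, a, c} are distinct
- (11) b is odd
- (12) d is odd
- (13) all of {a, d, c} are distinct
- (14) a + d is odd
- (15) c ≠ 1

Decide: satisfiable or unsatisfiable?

Satisfiable

One satisfying assignment is a = 2, b = 3, c = 4, d = 3.
For the less obvious constraints — constraint 4: c + a = 6; constraint 5: d + a = 5; constraint 10: values 3, 2, 4 are distinct — and the others hold by inspection.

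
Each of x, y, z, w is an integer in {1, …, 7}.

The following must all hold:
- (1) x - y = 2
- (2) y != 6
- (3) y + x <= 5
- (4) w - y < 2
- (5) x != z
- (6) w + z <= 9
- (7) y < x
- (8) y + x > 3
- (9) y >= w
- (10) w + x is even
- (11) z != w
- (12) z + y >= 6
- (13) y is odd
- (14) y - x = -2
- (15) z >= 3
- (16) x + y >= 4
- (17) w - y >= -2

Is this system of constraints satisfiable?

Setting (x, y, z, w) = (3, 1, 5, 1) satisfies everything: constraint 1: x - y = 2; constraint 3: y + x = 4; constraint 4: w - y = 0, and the others follow.

Satisfiable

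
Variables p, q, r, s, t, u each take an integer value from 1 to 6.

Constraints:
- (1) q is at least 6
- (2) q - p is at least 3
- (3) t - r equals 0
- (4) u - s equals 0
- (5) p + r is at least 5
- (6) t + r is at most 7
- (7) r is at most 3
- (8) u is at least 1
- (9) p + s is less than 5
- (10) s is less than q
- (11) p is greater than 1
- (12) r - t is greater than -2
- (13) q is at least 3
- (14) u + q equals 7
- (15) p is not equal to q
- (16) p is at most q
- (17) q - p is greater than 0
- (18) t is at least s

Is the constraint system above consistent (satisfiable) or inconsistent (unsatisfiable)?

Take p = 3, q = 6, r = 3, s = 1, t = 3, u = 1. Then constraint 2: q - p = 3; constraint 3: t - r = 0, and every other listed constraint is also met.

Satisfiable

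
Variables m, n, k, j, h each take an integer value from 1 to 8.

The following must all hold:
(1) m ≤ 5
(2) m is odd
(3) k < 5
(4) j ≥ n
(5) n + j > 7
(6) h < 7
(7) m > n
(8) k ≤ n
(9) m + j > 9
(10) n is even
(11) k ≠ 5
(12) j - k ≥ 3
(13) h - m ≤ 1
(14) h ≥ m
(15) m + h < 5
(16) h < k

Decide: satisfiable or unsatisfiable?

Constraints 7, 8, 14, and 16 give k ≤ n, n < m, m ≤ h, h < k. Chaining: k ≤ n < m ≤ h < k, which forces k < k — impossible.

Unsatisfiable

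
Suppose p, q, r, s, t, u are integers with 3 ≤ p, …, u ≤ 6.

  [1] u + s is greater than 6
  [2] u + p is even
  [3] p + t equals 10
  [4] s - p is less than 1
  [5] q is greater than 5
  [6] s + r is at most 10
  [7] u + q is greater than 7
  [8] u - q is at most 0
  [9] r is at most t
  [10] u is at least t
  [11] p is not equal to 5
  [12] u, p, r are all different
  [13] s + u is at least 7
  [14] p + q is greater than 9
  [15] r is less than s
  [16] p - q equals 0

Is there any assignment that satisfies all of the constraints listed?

Satisfiable

One satisfying assignment is p = 6, q = 6, r = 3, s = 5, t = 4, u = 4.
For the less obvious constraints — constraint 1: u + s = 9; constraint 3: p + t = 10; constraint 4: s - p = -1 — and the others hold by inspection.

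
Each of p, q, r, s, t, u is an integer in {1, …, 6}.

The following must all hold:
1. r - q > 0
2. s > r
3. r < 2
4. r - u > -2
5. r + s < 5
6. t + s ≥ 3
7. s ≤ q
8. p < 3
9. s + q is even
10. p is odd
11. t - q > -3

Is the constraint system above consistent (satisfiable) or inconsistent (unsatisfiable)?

Unsatisfiable

Constraints 1, 2, and 7 give q < r, r < s, s ≤ q. Chaining: q < r < s ≤ q, which forces q < q — impossible.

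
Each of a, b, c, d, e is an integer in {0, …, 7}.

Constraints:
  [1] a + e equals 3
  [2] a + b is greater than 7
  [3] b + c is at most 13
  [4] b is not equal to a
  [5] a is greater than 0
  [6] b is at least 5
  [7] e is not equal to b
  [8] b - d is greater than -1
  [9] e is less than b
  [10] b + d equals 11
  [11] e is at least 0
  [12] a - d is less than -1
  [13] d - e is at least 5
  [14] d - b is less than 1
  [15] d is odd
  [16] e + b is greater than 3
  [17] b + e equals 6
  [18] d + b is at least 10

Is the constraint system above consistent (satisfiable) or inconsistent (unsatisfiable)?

Satisfiable

Setting (a, b, c, d, e) = (3, 6, 4, 5, 0) satisfies everything: constraint 1: a + e = 3; constraint 2: a + b = 9; constraint 3: b + c = 10, and the others follow.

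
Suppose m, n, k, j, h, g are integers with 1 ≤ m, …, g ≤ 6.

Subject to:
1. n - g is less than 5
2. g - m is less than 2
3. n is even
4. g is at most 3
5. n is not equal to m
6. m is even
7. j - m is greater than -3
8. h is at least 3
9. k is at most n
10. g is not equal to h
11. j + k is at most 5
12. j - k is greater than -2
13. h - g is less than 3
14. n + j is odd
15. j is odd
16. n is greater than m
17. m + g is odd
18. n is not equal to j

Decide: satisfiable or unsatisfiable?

Satisfiable

Take m = 2, n = 6, k = 1, j = 1, h = 4, g = 3. Then constraint 1: n - g = 3; constraint 2: g - m = 1, and every other listed constraint is also met.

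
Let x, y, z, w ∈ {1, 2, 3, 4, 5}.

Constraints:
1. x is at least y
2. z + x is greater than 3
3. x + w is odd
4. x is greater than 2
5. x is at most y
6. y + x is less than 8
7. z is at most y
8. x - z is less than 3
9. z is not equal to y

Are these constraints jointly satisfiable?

Satisfiable

The assignment x = 3, y = 3, z = 1, w = 4 works:
  constraint 2 holds since z + x = 4.
  constraint 6 holds since y + x = 6.
  constraint 8 holds since x - z = 2.
The rest check out directly.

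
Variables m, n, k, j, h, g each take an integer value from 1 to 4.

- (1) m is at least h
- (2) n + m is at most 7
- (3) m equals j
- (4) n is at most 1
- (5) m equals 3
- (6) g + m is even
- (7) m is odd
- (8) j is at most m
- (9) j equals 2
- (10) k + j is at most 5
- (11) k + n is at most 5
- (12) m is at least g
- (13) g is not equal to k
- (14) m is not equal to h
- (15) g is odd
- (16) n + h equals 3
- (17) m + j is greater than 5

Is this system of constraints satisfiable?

Constraint 5 fixes m = 3 and constraint 9 fixes j = 2, but constraint 3 requires m = j. Since 3 ≠ 2, contradiction.

Unsatisfiable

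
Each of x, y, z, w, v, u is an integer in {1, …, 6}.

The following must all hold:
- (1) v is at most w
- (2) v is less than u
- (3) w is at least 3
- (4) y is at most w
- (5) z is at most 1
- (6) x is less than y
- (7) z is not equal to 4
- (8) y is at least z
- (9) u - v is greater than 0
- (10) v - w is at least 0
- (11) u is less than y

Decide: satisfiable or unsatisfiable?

Unsatisfiable

Constraints 4, 9, 10, and 11 give w ≤ v, v < u, u < y, y ≤ w. Chaining: w ≤ v < u < y ≤ w, which forces w < w — impossible.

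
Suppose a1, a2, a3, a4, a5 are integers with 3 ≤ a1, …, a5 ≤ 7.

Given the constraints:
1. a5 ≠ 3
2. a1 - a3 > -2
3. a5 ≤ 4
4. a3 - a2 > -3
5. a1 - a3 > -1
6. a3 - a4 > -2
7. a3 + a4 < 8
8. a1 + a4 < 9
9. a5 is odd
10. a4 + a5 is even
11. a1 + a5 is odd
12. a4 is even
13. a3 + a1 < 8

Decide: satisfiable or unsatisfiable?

Unsatisfiable

Constraint 12 makes a4 even and constraint 9 makes a5 odd, so a4 + a5 must be odd. Constraint 10 says a4 + a5 is even — contradiction.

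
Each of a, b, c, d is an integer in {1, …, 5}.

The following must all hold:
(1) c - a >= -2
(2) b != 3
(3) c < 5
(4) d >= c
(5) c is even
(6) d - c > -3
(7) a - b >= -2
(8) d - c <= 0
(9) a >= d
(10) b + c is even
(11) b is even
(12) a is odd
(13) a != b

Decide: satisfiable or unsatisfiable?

One satisfying assignment is a = 3, b = 2, c = 2, d = 2.
For the less obvious constraints — constraint 1: c - a = -1; constraint 6: d - c = 0; constraint 7: a - b = 1 — and the others hold by inspection.

Satisfiable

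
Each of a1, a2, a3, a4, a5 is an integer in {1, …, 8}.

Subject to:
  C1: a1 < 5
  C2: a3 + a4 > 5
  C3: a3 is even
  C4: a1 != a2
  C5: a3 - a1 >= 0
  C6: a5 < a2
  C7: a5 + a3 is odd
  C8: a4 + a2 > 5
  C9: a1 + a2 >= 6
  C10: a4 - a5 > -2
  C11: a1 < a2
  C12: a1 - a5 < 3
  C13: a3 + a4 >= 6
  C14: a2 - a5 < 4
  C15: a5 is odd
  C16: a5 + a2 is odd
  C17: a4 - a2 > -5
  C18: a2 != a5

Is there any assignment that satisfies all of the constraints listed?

The assignment a1 = 3, a2 = 6, a3 = 6, a4 = 2, a5 = 3 works:
  constraint 2 holds since a3 + a4 = 8.
  constraint 5 holds since a3 - a1 = 3.
  constraint 8 holds since a4 + a2 = 8.
The rest check out directly.

Satisfiable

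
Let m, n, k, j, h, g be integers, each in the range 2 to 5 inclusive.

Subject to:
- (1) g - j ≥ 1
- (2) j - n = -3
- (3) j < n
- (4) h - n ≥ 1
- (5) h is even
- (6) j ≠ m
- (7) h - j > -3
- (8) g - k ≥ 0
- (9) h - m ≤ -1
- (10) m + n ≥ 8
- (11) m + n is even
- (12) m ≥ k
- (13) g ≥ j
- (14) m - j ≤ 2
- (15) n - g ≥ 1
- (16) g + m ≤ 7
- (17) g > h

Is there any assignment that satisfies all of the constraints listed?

Unsatisfiable

Constraints 1, 4, 9, 14, and 15 give g − j ≥ 1, j − m ≥ -2, m − h ≥ 1, h − n ≥ 1, n − g ≥ 1.
Adding all 5 inequalities: the left sides telescope to 0, and the right sides sum to 1 + (-2) + 1 + 1 + 1 = 2. So 0 ≥ 2, which is false.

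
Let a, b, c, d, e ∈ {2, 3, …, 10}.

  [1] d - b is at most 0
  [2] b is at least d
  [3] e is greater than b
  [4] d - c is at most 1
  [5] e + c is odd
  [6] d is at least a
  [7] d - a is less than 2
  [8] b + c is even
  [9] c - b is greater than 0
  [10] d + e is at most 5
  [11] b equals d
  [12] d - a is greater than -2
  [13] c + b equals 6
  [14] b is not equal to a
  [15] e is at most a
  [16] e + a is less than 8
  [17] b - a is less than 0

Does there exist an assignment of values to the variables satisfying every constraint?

Unsatisfiable

Constraints 1, 3, 6, and 15 give b < e, e ≤ a, a ≤ d, d ≤ b. Chaining: b < e ≤ a ≤ d ≤ b, which forces b < b — impossible.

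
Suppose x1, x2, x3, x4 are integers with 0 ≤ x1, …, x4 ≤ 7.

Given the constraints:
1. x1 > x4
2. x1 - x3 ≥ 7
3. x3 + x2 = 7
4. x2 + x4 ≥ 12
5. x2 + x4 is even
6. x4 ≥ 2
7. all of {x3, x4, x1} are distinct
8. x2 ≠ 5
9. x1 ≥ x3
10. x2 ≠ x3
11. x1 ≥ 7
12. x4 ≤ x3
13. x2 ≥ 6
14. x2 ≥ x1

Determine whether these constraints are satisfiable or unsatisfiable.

Unsatisfiable

From constraints 6 and 12: x3 ≥ x4 ≥ 2. From constraints 11 and 14: x2 ≥ x1 ≥ 7. Hence x3 + x2 ≥ 9. But constraint 3 requires x3 + x2 = 7, and 7 < 9. Contradiction.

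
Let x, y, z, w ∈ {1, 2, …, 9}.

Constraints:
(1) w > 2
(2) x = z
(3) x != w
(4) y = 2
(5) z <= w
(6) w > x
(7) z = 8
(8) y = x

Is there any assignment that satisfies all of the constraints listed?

Constraint 4 fixes y = 2 and constraint 7 fixes z = 8. Constraints 2 and 8 give y = x = z, so y = z. But 2 ≠ 8 — contradiction.

Unsatisfiable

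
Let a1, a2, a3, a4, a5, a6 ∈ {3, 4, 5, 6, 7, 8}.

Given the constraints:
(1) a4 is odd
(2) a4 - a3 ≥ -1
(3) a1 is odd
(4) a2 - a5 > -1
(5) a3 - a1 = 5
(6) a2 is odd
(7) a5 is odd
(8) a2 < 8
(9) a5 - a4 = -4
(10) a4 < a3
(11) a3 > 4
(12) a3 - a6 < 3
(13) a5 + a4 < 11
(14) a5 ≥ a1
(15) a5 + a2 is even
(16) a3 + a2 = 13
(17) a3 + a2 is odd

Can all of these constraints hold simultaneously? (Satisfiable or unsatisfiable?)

Satisfiable

Take a1 = 3, a2 = 5, a3 = 8, a4 = 7, a5 = 3, a6 = 8. Then constraint 2: a4 - a3 = -1; constraint 4: a2 - a5 = 2, and every other listed constraint is also met.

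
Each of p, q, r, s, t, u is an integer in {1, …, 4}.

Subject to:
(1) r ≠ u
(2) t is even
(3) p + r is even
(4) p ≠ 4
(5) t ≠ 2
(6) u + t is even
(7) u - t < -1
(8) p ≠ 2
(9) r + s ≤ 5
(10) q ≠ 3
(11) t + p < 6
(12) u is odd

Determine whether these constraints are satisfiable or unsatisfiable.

Constraint 12 makes u odd and constraint 2 makes t even, so u + t must be odd. Constraint 6 says u + t is even — contradiction.

Unsatisfiable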